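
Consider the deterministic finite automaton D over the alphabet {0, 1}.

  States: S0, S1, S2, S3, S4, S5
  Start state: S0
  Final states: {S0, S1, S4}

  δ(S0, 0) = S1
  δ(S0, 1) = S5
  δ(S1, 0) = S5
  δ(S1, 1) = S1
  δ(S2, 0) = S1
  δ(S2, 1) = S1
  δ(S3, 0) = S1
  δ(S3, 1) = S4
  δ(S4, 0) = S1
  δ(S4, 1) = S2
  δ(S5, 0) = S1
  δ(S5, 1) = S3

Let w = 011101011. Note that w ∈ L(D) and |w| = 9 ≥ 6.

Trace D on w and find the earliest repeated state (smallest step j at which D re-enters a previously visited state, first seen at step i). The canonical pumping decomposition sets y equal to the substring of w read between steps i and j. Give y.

1

Run of D on w = 0 1 1 1 0 1 0 1 1:
  step 0: S0  (start)
  step 1: S1  (read 0: S0→S1)
  step 2: S1  (read 1: S1→S1)   ← first repeat (S1 seen earlier)
  step 3: S1  (read 1: S1→S1)
  step 4: S1  (read 1: S1→S1)
  step 5: S5  (read 0: S1→S5)
  step 6: S3  (read 1: S5→S3)
  step 7: S1  (read 0: S3→S1)
  step 8: S1  (read 1: S1→S1)
  step 9: S1  (read 1: S1→S1)

So i = 1, j = 2, giving x = w[0:1] = 0, y = w[1:2] = 1, z = w[2:9] = 1101011.
Check: |xy| = 2 ≤ 6 and |y| = 1 ≥ 1. Reading y takes D from S1 back to S1, so every xyⁱz is accepted.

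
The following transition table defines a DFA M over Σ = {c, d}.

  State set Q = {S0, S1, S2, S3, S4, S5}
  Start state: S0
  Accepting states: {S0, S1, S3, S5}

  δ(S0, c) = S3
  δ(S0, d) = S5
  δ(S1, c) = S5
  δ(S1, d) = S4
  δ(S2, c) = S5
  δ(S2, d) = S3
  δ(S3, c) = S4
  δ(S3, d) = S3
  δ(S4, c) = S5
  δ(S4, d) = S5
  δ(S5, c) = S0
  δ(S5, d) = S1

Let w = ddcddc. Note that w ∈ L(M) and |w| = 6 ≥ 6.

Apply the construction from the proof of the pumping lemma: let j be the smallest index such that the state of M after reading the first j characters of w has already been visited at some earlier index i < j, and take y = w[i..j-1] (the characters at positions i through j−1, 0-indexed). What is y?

dc

Run of M on w = d d c d d c:
  step 0: S0  (start)
  step 1: S5  (read d: S0→S5)
  step 2: S1  (read d: S5→S1)
  step 3: S5  (read c: S1→S5)   ← first repeat (S5 seen earlier)
  step 4: S1  (read d: S5→S1)
  step 5: S4  (read d: S1→S4)
  step 6: S5  (read c: S4→S5)

So i = 1, j = 3, giving x = w[0:1] = d, y = w[1:3] = dc, z = w[3:6] = ddc.
Check: |xy| = 3 ≤ 6 and |y| = 2 ≥ 1. Reading y takes M from S5 back to S5, so every xyⁱz is accepted.
Since M has 6 states, any run of length ≥ 6 visits 6+1 states, so by pigeonhole some state repeats within the first 6 steps — that repeat gives the pumpable loop.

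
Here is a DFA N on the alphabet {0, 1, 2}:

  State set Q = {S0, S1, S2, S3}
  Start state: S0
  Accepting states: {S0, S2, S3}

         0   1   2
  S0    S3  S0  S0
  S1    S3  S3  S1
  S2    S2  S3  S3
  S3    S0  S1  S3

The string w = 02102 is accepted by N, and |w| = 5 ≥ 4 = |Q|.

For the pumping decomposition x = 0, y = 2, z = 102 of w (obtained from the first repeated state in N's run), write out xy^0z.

xy⁰z = xz = 0·102 = 0102.
Reading y = 2 takes N from S3 back to S3, so after x the machine is still in S3, and z then leads to the accepting state S3. Hence 0102 ∈ L(N).

0102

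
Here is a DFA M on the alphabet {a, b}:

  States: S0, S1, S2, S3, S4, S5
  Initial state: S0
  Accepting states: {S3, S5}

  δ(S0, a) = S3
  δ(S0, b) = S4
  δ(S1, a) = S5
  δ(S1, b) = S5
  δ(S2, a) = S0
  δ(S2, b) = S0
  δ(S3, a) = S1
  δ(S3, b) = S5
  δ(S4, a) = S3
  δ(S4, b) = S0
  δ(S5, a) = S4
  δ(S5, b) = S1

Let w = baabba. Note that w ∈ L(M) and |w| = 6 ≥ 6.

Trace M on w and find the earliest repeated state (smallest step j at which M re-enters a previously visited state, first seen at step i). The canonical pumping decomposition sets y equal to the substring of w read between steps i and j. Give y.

bb

State sequence: S0 -b-> S4 -a-> S3 -a-> S1 -b-> S5 -b-> S1 -a-> S5
First repeat at step 5: S1 was already visited.

So i = 3, j = 5, giving x = w[0:3] = baa, y = w[3:5] = bb, z = w[5:6] = a.
Check: |xy| = 5 ≤ 6 and |y| = 2 ≥ 1. Reading y takes M from S1 back to S1, so every xyⁱz is accepted.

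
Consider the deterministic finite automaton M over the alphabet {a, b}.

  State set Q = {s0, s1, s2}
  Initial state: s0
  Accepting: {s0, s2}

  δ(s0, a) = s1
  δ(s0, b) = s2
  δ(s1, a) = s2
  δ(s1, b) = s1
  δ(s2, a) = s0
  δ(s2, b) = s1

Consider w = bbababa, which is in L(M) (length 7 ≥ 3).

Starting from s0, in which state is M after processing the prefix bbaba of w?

State sequence: s0 -b-> s2 -b-> s1 -a-> s2 -b-> s1 -a-> s2

After reading 5 characters, M is in state s2.
(This kind of state-tracing is the core of the pumping-lemma construction: with 3 states, pigeonhole forces a repeat within the first 3 steps.)

s2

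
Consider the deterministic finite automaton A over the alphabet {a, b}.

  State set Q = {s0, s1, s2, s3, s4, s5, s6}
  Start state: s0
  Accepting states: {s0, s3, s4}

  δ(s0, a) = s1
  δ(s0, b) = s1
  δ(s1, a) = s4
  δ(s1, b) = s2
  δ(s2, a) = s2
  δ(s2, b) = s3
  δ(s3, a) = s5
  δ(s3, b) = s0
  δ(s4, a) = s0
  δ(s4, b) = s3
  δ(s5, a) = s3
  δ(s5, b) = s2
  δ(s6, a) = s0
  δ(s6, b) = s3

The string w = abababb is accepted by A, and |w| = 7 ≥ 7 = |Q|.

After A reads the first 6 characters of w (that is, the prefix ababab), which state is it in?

Run of A on the first 6 characters of w = a b a b a b:
  step 0: s0  (start)
  step 1: s1  (read a: s0→s1)
  step 2: s2  (read b: s1→s2)
  step 3: s2  (read a: s2→s2)
  step 4: s3  (read b: s2→s3)
  step 5: s5  (read a: s3→s5)
  step 6: s2  (read b: s5→s2)

After reading 6 characters, A is in state s2.

s2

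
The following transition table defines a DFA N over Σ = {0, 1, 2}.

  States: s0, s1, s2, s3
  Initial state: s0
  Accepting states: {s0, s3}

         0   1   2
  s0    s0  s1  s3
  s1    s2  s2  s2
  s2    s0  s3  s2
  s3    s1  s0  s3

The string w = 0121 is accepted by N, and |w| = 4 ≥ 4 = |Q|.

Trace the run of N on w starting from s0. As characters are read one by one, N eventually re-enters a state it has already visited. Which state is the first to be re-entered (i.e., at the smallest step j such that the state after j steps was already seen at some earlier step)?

s0

State sequence: s0 -0-> s0 -1-> s1 -2-> s2 -1-> s3
First repeat at step 1: s0 was already visited.

The earliest repeat is at step j = 1: N is in s0, which it already visited at step i = 0.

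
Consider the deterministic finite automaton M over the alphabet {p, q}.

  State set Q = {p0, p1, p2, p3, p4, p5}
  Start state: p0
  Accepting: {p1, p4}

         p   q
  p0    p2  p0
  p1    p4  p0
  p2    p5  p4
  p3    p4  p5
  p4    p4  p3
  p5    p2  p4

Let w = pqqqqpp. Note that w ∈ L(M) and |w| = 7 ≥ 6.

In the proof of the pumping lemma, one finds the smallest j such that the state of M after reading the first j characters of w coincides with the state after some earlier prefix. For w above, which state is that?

State sequence: p0 -p-> p2 -q-> p4 -q-> p3 -q-> p5 -q-> p4 -p-> p4 -p-> p4
First repeat at step 5: p4 was already visited.

The earliest repeat is at step j = 5: M is in p4, which it already visited at step i = 2.
With |Q| = 6, pigeonhole forces a state repeat no later than step 6; the substring read between the first and second visits to that state can be pumped.

p4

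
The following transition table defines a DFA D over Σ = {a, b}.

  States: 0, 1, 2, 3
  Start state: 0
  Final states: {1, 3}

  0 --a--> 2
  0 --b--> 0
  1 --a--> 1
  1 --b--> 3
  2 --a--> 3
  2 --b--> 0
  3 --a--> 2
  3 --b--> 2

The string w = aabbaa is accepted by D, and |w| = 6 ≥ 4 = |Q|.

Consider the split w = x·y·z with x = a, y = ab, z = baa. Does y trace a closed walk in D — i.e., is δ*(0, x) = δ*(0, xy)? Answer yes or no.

Run of D on the first 3 characters of w = a a b:
  step 0: 0  (start)
  step 1: 2  (read a: 0→2)
  step 2: 3  (read a: 2→3)
  step 3: 2  (read b: 3→2)

After x (step 1): 2. After xy (step 3): 2.
They match, so y = ab drives D around a cycle from 2 back to itself; pumping y any number of times keeps D in 2 before reading z, and xyⁱz ∈ L(D) for every i ≥ 0.

yes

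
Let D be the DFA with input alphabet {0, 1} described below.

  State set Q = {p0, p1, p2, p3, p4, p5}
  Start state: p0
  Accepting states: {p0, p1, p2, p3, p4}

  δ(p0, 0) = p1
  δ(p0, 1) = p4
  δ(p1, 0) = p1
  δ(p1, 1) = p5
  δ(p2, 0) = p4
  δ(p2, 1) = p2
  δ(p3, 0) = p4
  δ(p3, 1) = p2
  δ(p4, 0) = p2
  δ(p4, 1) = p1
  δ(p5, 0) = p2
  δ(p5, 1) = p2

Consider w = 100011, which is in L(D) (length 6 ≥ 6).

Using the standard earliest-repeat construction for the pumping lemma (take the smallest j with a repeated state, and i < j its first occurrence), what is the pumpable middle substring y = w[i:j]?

State sequence: p0 -1-> p4 -0-> p2 -0-> p4 -0-> p2 -1-> p2 -1-> p2
First repeat at step 3: p4 was already visited.

So i = 1, j = 3, giving x = w[0:1] = 1, y = w[1:3] = 00, z = w[3:6] = 011.
Check: |xy| = 3 ≤ 6 and |y| = 2 ≥ 1. Reading y takes D from p4 back to p4, so every xyⁱz is accepted.

00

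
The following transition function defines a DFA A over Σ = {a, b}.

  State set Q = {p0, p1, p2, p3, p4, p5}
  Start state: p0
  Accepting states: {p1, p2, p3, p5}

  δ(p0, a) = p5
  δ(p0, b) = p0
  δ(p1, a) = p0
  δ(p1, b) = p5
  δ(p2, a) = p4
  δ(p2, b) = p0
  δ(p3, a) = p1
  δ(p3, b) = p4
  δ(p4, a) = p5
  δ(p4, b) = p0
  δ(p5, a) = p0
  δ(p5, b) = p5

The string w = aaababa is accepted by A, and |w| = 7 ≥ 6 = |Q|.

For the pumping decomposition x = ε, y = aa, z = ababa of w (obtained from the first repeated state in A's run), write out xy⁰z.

xy⁰z = xz = ε·ababa = ababa.
Reading y = aa takes A from p0 back to p0, so after x the machine is still in p0, and z then leads to the accepting state p5. Hence ababa ∈ L(A).

ababa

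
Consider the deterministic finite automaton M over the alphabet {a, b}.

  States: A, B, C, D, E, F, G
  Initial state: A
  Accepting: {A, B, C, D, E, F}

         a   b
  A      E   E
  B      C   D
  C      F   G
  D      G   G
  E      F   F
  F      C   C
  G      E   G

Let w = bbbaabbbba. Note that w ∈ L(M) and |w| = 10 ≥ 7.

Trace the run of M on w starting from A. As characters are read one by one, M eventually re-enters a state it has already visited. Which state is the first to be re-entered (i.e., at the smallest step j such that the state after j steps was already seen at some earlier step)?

State sequence: A -b-> E -b-> F -b-> C -a-> F -a-> C -b-> G -b-> G -b-> G -b-> G -a-> E
First repeat at step 4: F was already visited.

The earliest repeat is at step j = 4: M is in F, which it already visited at step i = 2.
The DFA has 7 states, so the proof of the pumping lemma guarantees a repeated state among the first 7+1 visited; the segment between the two visits is the pumpable y.

F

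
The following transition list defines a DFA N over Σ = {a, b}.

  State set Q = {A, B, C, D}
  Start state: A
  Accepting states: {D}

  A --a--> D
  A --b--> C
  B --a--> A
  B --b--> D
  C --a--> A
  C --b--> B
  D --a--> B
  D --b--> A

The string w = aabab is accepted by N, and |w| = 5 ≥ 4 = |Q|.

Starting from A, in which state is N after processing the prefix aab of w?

D

Run of N on the first 3 characters of w = a a b:
  step 0: A  (start)
  step 1: D  (read a: A→D)
  step 2: B  (read a: D→B)
  step 3: D  (read b: B→D)

After reading 3 characters, N is in state D.
(This kind of state-tracing is the core of the pumping-lemma construction: with 4 states, pigeonhole forces a repeat within the first 4 steps.)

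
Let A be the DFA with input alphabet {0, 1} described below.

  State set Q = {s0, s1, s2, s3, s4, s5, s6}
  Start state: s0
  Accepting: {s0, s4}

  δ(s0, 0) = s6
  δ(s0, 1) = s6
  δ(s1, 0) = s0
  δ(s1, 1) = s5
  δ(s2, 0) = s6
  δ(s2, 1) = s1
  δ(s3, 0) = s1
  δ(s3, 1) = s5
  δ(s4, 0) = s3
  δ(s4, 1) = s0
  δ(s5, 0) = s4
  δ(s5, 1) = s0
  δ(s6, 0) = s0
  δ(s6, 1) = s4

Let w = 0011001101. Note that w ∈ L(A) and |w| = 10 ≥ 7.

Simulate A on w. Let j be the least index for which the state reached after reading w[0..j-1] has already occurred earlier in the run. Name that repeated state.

s0

Run of A on w = 0 0 1 1 0 0 1 1 0 1:
  step 0: s0  (start)
  step 1: s6  (read 0: s0→s6)
  step 2: s0  (read 0: s6→s0)   ← first repeat (s0 seen earlier)
  step 3: s6  (read 1: s0→s6)
  step 4: s4  (read 1: s6→s4)
  step 5: s3  (read 0: s4→s3)
  step 6: s1  (read 0: s3→s1)
  step 7: s5  (read 1: s1→s5)
  step 8: s0  (read 1: s5→s0)
  step 9: s6  (read 0: s0→s6)
  step 10: s4  (read 1: s6→s4)

The earliest repeat is at step j = 2: A is in s0, which it already visited at step i = 0.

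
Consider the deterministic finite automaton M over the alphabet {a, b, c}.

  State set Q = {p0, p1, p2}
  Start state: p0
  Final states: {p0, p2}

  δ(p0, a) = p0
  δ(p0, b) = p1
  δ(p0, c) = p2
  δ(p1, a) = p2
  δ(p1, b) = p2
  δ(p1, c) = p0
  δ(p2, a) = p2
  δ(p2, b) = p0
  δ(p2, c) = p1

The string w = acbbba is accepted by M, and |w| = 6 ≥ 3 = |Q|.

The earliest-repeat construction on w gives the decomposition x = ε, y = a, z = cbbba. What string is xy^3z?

aaacbbba

xy^3z = ε·a·a·a·cbbba = aaacbbba.
Reading y = a takes M from p0 back to p0, so after x·y·y·y the machine is still in p0, and z then leads to the accepting state p2. Hence aaacbbba ∈ L(M).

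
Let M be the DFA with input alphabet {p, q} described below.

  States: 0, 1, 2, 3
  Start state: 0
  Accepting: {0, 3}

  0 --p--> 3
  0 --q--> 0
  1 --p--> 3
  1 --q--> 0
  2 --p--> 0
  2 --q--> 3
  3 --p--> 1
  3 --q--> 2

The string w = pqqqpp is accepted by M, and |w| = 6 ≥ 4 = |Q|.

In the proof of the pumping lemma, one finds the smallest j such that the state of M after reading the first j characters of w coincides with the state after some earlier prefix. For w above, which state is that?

3

Run of M on w = p q q q p p:
  step 0: 0  (start)
  step 1: 3  (read p: 0→3)
  step 2: 2  (read q: 3→2)
  step 3: 3  (read q: 2→3)   ← first repeat (3 seen earlier)
  step 4: 2  (read q: 3→2)
  step 5: 0  (read p: 2→0)
  step 6: 3  (read p: 0→3)

The earliest repeat is at step j = 3: M is in 3, which it already visited at step i = 1.
Since M has 4 states, any run of length ≥ 4 visits 4+1 states, so by pigeonhole some state repeats within the first 4 steps — that repeat gives the pumpable loop.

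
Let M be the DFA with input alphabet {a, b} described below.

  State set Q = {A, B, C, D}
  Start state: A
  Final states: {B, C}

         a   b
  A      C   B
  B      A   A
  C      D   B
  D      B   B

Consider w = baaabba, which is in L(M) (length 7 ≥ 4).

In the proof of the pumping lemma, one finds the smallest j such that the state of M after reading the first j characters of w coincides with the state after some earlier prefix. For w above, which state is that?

Run of M on w = b a a a b b a:
  step 0: A  (start)
  step 1: B  (read b: A→B)
  step 2: A  (read a: B→A)   ← first repeat (A seen earlier)
  step 3: C  (read a: A→C)
  step 4: D  (read a: C→D)
  step 5: B  (read b: D→B)
  step 6: A  (read b: B→A)
  step 7: C  (read a: A→C)

The earliest repeat is at step j = 2: M is in A, which it already visited at step i = 0.
The DFA has 4 states, so the proof of the pumping lemma guarantees a repeated state among the first 4+1 visited; the segment between the two visits is the pumpable y.

A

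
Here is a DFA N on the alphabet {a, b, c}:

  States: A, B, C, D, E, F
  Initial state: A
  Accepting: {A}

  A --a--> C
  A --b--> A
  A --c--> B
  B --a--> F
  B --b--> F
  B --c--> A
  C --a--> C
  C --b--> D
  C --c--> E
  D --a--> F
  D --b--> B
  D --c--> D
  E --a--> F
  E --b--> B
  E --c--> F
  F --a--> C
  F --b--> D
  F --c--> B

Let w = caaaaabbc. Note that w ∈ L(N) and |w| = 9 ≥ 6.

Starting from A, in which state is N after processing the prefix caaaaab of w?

D

Run of N on the first 7 characters of w = c a a a a a b:
  step 0: A  (start)
  step 1: B  (read c: A→B)
  step 2: F  (read a: B→F)
  step 3: C  (read a: F→C)
  step 4: C  (read a: C→C)
  step 5: C  (read a: C→C)
  step 6: C  (read a: C→C)
  step 7: D  (read b: C→D)

After reading 7 characters, N is in state D.
(This kind of state-tracing is the core of the pumping-lemma construction: with 6 states, pigeonhole forces a repeat within the first 6 steps.)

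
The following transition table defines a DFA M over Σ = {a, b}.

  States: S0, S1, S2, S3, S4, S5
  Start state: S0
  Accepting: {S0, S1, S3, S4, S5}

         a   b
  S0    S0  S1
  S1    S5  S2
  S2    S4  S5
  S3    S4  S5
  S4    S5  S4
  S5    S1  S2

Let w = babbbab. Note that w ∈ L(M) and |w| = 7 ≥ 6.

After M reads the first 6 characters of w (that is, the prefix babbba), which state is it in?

S4

Run of M on the first 6 characters of w = b a b b b a:
  step 0: S0  (start)
  step 1: S1  (read b: S0→S1)
  step 2: S5  (read a: S1→S5)
  step 3: S2  (read b: S5→S2)
  step 4: S5  (read b: S2→S5)
  step 5: S2  (read b: S5→S2)
  step 6: S4  (read a: S2→S4)

After reading 6 characters, M is in state S4.
(This kind of state-tracing is the core of the pumping-lemma construction: with 6 states, pigeonhole forces a repeat within the first 6 steps.)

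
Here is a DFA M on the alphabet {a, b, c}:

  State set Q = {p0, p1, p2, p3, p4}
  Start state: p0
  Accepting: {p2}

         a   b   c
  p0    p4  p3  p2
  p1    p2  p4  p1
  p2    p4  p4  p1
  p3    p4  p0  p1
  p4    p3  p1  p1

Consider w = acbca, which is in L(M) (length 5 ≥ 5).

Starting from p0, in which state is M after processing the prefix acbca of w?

p2

Run of M on the first 5 characters of w = a c b c a:
  step 0: p0  (start)
  step 1: p4  (read a: p0→p4)
  step 2: p1  (read c: p4→p1)
  step 3: p4  (read b: p1→p4)
  step 4: p1  (read c: p4→p1)
  step 5: p2  (read a: p1→p2)

After reading 5 characters, M is in state p2.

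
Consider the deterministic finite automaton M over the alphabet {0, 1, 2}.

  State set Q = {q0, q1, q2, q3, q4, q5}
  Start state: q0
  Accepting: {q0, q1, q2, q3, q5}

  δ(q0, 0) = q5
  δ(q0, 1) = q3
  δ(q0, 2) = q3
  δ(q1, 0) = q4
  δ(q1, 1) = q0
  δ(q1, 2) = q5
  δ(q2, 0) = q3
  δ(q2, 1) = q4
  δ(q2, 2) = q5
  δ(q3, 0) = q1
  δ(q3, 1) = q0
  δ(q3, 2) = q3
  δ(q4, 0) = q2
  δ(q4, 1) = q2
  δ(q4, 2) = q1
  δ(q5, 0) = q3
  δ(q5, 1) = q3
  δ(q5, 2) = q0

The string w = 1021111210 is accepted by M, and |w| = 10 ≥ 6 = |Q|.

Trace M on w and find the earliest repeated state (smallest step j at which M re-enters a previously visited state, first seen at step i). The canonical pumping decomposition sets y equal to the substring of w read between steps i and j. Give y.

Run of M on w = 1 0 2 1 1 1 1 2 1 0:
  step 0: q0  (start)
  step 1: q3  (read 1: q0→q3)
  step 2: q1  (read 0: q3→q1)
  step 3: q5  (read 2: q1→q5)
  step 4: q3  (read 1: q5→q3)   ← first repeat (q3 seen earlier)
  step 5: q0  (read 1: q3→q0)
  step 6: q3  (read 1: q0→q3)
  step 7: q0  (read 1: q3→q0)
  step 8: q3  (read 2: q0→q3)
  step 9: q0  (read 1: q3→q0)
  step 10: q5  (read 0: q0→q5)

So i = 1, j = 4, giving x = w[0:1] = 1, y = w[1:4] = 021, z = w[4:10] = 111210.
Check: |xy| = 4 ≤ 6 and |y| = 3 ≥ 1. Reading y takes M from q3 back to q3, so every xyⁱz is accepted.
With |Q| = 6, pigeonhole forces a state repeat no later than step 6; the substring read between the first and second visits to that state can be pumped.

021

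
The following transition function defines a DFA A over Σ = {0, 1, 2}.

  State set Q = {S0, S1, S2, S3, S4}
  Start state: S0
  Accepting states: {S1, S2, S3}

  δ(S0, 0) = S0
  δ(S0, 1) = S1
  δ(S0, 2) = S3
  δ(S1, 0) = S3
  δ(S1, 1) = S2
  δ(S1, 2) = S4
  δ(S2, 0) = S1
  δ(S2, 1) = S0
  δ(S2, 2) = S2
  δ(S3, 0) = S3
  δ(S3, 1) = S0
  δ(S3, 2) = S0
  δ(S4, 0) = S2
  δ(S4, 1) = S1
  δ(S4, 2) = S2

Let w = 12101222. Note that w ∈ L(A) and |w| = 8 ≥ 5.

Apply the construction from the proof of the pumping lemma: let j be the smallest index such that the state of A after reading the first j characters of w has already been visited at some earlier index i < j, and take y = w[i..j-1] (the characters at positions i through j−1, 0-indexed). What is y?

Run of A on w = 1 2 1 0 1 2 2 2:
  step 0: S0  (start)
  step 1: S1  (read 1: S0→S1)
  step 2: S4  (read 2: S1→S4)
  step 3: S1  (read 1: S4→S1)   ← first repeat (S1 seen earlier)
  step 4: S3  (read 0: S1→S3)
  step 5: S0  (read 1: S3→S0)
  step 6: S3  (read 2: S0→S3)
  step 7: S0  (read 2: S3→S0)
  step 8: S3  (read 2: S0→S3)

So i = 1, j = 3, giving x = w[0:1] = 1, y = w[1:3] = 21, z = w[3:8] = 01222.
Check: |xy| = 3 ≤ 5 and |y| = 2 ≥ 1. Reading y takes A from S1 back to S1, so every xyⁱz is accepted.
With |Q| = 5, pigeonhole forces a state repeat no later than step 5; the substring read between the first and second visits to that state can be pumped.

21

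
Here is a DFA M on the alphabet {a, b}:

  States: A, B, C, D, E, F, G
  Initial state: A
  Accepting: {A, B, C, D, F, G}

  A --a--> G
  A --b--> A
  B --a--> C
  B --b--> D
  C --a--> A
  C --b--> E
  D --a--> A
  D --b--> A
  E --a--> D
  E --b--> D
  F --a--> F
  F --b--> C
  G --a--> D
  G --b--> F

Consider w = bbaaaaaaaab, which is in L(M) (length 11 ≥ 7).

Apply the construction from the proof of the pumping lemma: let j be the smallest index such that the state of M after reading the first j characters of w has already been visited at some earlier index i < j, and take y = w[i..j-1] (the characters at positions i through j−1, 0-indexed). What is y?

b

Run of M on w = b b a a a a a a a a b:
  step 0: A  (start)
  step 1: A  (read b: A→A)   ← first repeat (A seen earlier)
  step 2: A  (read b: A→A)
  step 3: G  (read a: A→G)
  step 4: D  (read a: G→D)
  step 5: A  (read a: D→A)
  step 6: G  (read a: A→G)
  step 7: D  (read a: G→D)
  step 8: A  (read a: D→A)
  step 9: G  (read a: A→G)
  step 10: D  (read a: G→D)
  step 11: A  (read b: D→A)

So i = 0, j = 1, giving x = w[0:0] = ε, y = w[0:1] = b, z = w[1:11] = baaaaaaaab.
Check: |xy| = 1 ≤ 7 and |y| = 1 ≥ 1. Reading y takes M from A back to A, so every xyⁱz is accepted.
The DFA has 7 states, so the proof of the pumping lemma guarantees a repeated state among the first 7+1 visited; the segment between the two visits is the pumpable y.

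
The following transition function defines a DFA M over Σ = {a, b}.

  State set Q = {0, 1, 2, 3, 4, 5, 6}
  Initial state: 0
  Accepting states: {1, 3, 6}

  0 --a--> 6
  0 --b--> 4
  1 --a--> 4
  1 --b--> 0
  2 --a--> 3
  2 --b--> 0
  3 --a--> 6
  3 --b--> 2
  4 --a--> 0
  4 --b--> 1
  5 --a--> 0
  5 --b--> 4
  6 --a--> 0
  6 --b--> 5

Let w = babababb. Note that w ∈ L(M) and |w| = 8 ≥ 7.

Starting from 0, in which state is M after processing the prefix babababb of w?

1

State sequence: 0 -b-> 4 -a-> 0 -b-> 4 -a-> 0 -b-> 4 -a-> 0 -b-> 4 -b-> 1

After reading 8 characters, M is in state 1.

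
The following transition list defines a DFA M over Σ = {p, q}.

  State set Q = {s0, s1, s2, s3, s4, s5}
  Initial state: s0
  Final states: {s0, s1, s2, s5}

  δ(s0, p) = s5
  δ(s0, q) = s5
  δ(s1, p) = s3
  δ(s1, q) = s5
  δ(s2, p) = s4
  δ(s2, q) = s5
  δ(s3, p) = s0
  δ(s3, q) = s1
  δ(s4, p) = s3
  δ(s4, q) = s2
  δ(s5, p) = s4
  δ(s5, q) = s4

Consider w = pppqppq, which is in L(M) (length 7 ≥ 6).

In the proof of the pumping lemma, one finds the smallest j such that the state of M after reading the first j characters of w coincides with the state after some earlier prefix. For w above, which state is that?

State sequence: s0 -p-> s5 -p-> s4 -p-> s3 -q-> s1 -p-> s3 -p-> s0 -q-> s5
First repeat at step 5: s3 was already visited.

The earliest repeat is at step j = 5: M is in s3, which it already visited at step i = 3.

s3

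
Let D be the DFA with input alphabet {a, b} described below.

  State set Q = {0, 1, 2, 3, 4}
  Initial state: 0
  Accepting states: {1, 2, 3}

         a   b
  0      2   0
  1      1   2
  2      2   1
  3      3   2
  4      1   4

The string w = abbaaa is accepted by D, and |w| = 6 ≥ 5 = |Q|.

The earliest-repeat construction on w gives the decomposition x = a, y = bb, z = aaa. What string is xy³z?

xy^3z = a·bb·bb·bb·aaa = abbbbbbaaa.
Reading y = bb takes D from 2 back to 2, so after x·y·y·y the machine is still in 2, and z then leads to the accepting state 2. Hence abbbbbbaaa ∈ L(D).

abbbbbbaaa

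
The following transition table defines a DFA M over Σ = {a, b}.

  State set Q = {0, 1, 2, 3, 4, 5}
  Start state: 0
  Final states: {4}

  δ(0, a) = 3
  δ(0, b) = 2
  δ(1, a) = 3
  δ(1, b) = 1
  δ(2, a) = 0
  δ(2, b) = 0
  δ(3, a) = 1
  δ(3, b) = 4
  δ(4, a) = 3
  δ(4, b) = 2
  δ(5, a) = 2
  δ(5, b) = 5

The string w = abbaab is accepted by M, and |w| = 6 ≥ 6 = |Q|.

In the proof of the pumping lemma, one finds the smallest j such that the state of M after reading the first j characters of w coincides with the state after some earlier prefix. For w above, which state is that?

Run of M on w = a b b a a b:
  step 0: 0  (start)
  step 1: 3  (read a: 0→3)
  step 2: 4  (read b: 3→4)
  step 3: 2  (read b: 4→2)
  step 4: 0  (read a: 2→0)   ← first repeat (0 seen earlier)
  step 5: 3  (read a: 0→3)
  step 6: 4  (read b: 3→4)

The earliest repeat is at step j = 4: M is in 0, which it already visited at step i = 0.
Since M has 6 states, any run of length ≥ 6 visits 6+1 states, so by pigeonhole some state repeats within the first 6 steps — that repeat gives the pumpable loop.

0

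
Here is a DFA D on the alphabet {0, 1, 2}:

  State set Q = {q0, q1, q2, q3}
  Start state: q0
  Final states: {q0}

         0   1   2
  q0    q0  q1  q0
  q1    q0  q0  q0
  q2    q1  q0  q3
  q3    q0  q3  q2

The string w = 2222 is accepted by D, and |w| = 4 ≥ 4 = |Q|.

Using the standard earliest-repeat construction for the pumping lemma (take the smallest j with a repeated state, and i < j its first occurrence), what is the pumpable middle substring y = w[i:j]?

State sequence: q0 -2-> q0 -2-> q0 -2-> q0 -2-> q0
First repeat at step 1: q0 was already visited.

So i = 0, j = 1, giving x = w[0:0] = ε, y = w[0:1] = 2, z = w[1:4] = 222.
Check: |xy| = 1 ≤ 4 and |y| = 1 ≥ 1. Reading y takes D from q0 back to q0, so every xyⁱz is accepted.

2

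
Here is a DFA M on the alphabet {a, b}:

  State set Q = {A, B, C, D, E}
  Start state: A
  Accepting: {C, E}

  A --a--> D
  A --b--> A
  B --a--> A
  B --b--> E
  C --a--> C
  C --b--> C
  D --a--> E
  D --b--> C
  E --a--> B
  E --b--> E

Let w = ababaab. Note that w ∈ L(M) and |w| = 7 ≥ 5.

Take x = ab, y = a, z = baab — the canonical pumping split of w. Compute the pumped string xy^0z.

abbaab

xy⁰z = xz = ab·baab = abbaab.
Reading y = a takes M from C back to C, so after x the machine is still in C, and z then leads to the accepting state C. Hence abbaab ∈ L(M).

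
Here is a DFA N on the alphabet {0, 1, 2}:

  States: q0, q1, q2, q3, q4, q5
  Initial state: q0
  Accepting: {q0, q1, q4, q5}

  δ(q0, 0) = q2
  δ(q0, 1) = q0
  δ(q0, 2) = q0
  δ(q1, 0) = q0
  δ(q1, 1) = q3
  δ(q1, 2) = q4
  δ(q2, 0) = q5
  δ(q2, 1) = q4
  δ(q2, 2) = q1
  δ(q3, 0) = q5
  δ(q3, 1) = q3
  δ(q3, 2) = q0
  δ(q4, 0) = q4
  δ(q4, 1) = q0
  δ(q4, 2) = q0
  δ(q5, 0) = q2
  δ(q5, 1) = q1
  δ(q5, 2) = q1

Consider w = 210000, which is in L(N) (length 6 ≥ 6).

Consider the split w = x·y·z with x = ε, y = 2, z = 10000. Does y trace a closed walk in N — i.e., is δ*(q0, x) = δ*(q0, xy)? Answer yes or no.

Run of N on the first 1 characters of w = 2:
  step 0: q0  (start)
  step 1: q0  (read 2: q0→q0)

After x (step 0): q0. After xy (step 1): q0.
They match, so y = 2 drives N around a cycle from q0 back to itself; pumping y any number of times keeps N in q0 before reading z, and xyⁱz ∈ L(N) for every i ≥ 0.

yes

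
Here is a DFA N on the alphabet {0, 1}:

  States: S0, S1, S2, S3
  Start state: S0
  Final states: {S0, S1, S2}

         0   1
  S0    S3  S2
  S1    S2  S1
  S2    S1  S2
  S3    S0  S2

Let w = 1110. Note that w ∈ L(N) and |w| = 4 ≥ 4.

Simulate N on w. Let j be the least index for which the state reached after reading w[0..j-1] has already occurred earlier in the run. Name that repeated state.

Run of N on w = 1 1 1 0:
  step 0: S0  (start)
  step 1: S2  (read 1: S0→S2)
  step 2: S2  (read 1: S2→S2)   ← first repeat (S2 seen earlier)
  step 3: S2  (read 1: S2→S2)
  step 4: S1  (read 0: S2→S1)

The earliest repeat is at step j = 2: N is in S2, which it already visited at step i = 1.
The DFA has 4 states, so the proof of the pumping lemma guarantees a repeated state among the first 4+1 visited; the segment between the two visits is the pumpable y.

S2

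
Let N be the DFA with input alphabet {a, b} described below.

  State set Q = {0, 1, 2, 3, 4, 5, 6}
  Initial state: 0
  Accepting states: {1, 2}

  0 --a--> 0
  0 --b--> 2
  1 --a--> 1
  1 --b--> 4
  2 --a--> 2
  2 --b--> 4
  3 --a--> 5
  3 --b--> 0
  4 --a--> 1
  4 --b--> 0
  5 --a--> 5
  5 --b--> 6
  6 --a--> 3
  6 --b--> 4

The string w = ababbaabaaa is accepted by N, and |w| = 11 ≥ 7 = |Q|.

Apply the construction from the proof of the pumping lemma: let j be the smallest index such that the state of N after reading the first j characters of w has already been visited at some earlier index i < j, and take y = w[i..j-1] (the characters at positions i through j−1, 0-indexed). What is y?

Run of N on w = a b a b b a a b a a a:
  step 0: 0  (start)
  step 1: 0  (read a: 0→0)   ← first repeat (0 seen earlier)
  step 2: 2  (read b: 0→2)
  step 3: 2  (read a: 2→2)
  step 4: 4  (read b: 2→4)
  step 5: 0  (read b: 4→0)
  step 6: 0  (read a: 0→0)
  step 7: 0  (read a: 0→0)
  step 8: 2  (read b: 0→2)
  step 9: 2  (read a: 2→2)
  step 10: 2  (read a: 2→2)
  step 11: 2  (read a: 2→2)

So i = 0, j = 1, giving x = w[0:0] = ε, y = w[0:1] = a, z = w[1:11] = babbaabaaa.
Check: |xy| = 1 ≤ 7 and |y| = 1 ≥ 1. Reading y takes N from 0 back to 0, so every xyⁱz is accepted.

a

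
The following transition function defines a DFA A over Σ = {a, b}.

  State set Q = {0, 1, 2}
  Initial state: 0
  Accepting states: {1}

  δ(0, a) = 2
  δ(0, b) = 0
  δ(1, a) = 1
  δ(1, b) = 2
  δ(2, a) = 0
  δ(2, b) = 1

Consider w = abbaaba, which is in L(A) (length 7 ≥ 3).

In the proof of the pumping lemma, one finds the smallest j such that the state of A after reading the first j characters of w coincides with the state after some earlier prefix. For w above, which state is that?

Run of A on w = a b b a a b a:
  step 0: 0  (start)
  step 1: 2  (read a: 0→2)
  step 2: 1  (read b: 2→1)
  step 3: 2  (read b: 1→2)   ← first repeat (2 seen earlier)
  step 4: 0  (read a: 2→0)
  step 5: 2  (read a: 0→2)
  step 6: 1  (read b: 2→1)
  step 7: 1  (read a: 1→1)

The earliest repeat is at step j = 3: A is in 2, which it already visited at step i = 1.
Since A has 3 states, any run of length ≥ 3 visits 3+1 states, so by pigeonhole some state repeats within the first 3 steps — that repeat gives the pumpable loop.

2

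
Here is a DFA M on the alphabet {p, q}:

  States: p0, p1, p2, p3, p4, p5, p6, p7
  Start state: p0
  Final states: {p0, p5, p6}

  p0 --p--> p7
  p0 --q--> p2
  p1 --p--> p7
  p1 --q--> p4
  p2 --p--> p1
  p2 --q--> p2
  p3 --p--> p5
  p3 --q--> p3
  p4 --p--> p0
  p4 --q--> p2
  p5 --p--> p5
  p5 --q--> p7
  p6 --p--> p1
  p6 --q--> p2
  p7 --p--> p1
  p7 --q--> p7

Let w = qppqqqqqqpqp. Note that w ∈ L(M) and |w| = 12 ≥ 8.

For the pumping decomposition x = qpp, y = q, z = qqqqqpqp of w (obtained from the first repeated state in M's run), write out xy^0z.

xy⁰z = xz = qpp·qqqqqpqp = qppqqqqqpqp.
Reading y = q takes M from p7 back to p7, so after x the machine is still in p7, and z then leads to the accepting state p0. Hence qppqqqqqpqp ∈ L(M).

qppqqqqqpqp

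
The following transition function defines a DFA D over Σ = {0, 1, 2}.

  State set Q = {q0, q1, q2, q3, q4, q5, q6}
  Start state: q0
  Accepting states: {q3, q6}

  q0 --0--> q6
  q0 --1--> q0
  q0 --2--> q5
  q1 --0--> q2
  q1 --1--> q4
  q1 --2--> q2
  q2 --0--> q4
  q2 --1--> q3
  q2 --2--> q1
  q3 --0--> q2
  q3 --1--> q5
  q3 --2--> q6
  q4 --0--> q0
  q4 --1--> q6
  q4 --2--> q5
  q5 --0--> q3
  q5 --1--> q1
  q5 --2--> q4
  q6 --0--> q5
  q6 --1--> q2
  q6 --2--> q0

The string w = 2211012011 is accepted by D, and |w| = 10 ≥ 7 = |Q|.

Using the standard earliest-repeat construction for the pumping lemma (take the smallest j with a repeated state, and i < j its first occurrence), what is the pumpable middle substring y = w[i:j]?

110

State sequence: q0 -2-> q5 -2-> q4 -1-> q6 -1-> q2 -0-> q4 -1-> q6 -2-> q0 -0-> q6 -1-> q2 -1-> q3
First repeat at step 5: q4 was already visited.

So i = 2, j = 5, giving x = w[0:2] = 22, y = w[2:5] = 110, z = w[5:10] = 12011.
Check: |xy| = 5 ≤ 7 and |y| = 3 ≥ 1. Reading y takes D from q4 back to q4, so every xyⁱz is accepted.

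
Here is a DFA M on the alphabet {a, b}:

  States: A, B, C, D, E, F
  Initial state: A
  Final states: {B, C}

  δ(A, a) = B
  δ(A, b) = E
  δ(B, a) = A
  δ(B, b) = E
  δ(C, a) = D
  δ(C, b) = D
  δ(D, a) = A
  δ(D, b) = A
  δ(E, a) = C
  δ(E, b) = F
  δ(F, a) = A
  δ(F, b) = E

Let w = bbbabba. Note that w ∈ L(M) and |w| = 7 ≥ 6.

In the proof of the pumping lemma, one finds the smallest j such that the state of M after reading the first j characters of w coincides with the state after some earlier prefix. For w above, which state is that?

Run of M on w = b b b a b b a:
  step 0: A  (start)
  step 1: E  (read b: A→E)
  step 2: F  (read b: E→F)
  step 3: E  (read b: F→E)   ← first repeat (E seen earlier)
  step 4: C  (read a: E→C)
  step 5: D  (read b: C→D)
  step 6: A  (read b: D→A)
  step 7: B  (read a: A→B)

The earliest repeat is at step j = 3: M is in E, which it already visited at step i = 1.

E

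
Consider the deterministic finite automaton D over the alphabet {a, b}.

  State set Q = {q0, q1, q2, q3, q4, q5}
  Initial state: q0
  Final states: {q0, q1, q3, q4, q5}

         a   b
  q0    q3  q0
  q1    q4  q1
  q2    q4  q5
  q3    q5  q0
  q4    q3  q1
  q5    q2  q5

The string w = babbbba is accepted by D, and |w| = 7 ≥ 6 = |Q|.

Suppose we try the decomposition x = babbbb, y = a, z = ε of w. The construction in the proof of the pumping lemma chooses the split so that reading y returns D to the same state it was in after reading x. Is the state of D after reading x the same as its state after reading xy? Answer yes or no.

no

Run of D on the first 7 characters of w = b a b b b b a:
  step 0: q0  (start)
  step 1: q0  (read b: q0→q0)
  step 2: q3  (read a: q0→q3)
  step 3: q0  (read b: q3→q0)
  step 4: q0  (read b: q0→q0)
  step 5: q0  (read b: q0→q0)
  step 6: q0  (read b: q0→q0)
  step 7: q3  (read a: q0→q3)

After x (step 6): q0. After xy (step 7): q3.
They differ (q0 ≠ q3), so y is not a cycle from the state after x; this split is not the one the pumping-lemma construction produces, and pumping y need not keep the string in L(D).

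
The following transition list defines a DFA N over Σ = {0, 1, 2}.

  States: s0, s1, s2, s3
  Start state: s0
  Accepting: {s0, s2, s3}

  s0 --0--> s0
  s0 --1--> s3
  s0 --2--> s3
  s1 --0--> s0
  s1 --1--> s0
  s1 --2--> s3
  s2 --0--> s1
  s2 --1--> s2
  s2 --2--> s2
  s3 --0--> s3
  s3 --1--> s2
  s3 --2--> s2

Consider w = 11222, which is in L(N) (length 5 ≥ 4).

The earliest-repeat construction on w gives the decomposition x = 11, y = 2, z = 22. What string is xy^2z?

xy^2z = 11·2·2·22 = 112222.
Reading y = 2 takes N from s2 back to s2, so after x·y·y the machine is still in s2, and z then leads to the accepting state s2. Hence 112222 ∈ L(N).

112222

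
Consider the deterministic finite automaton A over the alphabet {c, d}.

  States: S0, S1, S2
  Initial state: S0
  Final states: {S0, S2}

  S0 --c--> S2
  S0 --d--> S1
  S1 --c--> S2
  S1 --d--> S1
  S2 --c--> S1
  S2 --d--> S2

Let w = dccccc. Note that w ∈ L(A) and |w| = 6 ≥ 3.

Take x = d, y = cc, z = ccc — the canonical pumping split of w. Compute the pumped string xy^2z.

xy^2z = d·cc·cc·ccc = dccccccc.
Reading y = cc takes A from S1 back to S1, so after x·y·y the machine is still in S1, and z then leads to the accepting state S2. Hence dccccccc ∈ L(A).

dccccccc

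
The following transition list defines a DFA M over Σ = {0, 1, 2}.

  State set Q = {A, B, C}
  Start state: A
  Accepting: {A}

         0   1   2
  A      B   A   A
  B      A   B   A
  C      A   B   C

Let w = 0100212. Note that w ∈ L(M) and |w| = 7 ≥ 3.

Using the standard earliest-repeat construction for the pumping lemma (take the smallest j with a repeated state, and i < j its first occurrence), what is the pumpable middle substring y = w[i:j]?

1

State sequence: A -0-> B -1-> B -0-> A -0-> B -2-> A -1-> A -2-> A
First repeat at step 2: B was already visited.

So i = 1, j = 2, giving x = w[0:1] = 0, y = w[1:2] = 1, z = w[2:7] = 00212.
Check: |xy| = 2 ≤ 3 and |y| = 1 ≥ 1. Reading y takes M from B back to B, so every xyⁱz is accepted.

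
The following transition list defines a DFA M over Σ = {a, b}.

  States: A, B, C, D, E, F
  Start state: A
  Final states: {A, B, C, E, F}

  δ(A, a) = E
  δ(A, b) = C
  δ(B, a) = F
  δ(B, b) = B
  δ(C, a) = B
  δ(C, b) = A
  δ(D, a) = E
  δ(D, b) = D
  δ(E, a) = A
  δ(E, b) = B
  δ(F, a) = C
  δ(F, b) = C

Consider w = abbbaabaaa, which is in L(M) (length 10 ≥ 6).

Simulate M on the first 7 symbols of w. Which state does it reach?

A

Run of M on the first 7 characters of w = a b b b a a b:
  step 0: A  (start)
  step 1: E  (read a: A→E)
  step 2: B  (read b: E→B)
  step 3: B  (read b: B→B)
  step 4: B  (read b: B→B)
  step 5: F  (read a: B→F)
  step 6: C  (read a: F→C)
  step 7: A  (read b: C→A)

After reading 7 characters, M is in state A.
(This kind of state-tracing is the core of the pumping-lemma construction: with 6 states, pigeonhole forces a repeat within the first 6 steps.)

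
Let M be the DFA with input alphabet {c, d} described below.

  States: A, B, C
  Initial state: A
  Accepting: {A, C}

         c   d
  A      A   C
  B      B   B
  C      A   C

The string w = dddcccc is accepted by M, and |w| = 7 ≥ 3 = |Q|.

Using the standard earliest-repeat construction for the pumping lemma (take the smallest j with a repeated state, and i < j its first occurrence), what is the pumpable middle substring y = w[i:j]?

d

State sequence: A -d-> C -d-> C -d-> C -c-> A -c-> A -c-> A -c-> A
First repeat at step 2: C was already visited.

So i = 1, j = 2, giving x = w[0:1] = d, y = w[1:2] = d, z = w[2:7] = dcccc.
Check: |xy| = 2 ≤ 3 and |y| = 1 ≥ 1. Reading y takes M from C back to C, so every xyⁱz is accepted.
Since M has 3 states, any run of length ≥ 3 visits 3+1 states, so by pigeonhole some state repeats within the first 3 steps — that repeat gives the pumpable loop.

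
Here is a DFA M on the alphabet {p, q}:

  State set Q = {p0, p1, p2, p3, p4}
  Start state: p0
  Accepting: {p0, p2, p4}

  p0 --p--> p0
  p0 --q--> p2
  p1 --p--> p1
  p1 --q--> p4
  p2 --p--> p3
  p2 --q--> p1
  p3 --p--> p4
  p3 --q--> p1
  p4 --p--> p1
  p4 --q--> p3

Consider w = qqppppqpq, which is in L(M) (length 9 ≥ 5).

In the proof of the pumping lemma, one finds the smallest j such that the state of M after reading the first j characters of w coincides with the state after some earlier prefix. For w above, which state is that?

Run of M on w = q q p p p p q p q:
  step 0: p0  (start)
  step 1: p2  (read q: p0→p2)
  step 2: p1  (read q: p2→p1)
  step 3: p1  (read p: p1→p1)   ← first repeat (p1 seen earlier)
  step 4: p1  (read p: p1→p1)
  step 5: p1  (read p: p1→p1)
  step 6: p1  (read p: p1→p1)
  step 7: p4  (read q: p1→p4)
  step 8: p1  (read p: p4→p1)
  step 9: p4  (read q: p1→p4)

The earliest repeat is at step j = 3: M is in p1, which it already visited at step i = 2.
The DFA has 5 states, so the proof of the pumping lemma guarantees a repeated state among the first 5+1 visited; the segment between the two visits is the pumpable y.

p1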